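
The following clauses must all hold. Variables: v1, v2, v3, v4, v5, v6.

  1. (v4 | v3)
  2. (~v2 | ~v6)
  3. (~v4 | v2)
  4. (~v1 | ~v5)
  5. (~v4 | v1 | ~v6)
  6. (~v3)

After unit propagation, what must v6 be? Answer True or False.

False

(~v3) stands alone — v3 = False.
(v4 | v3) with v3 = False leaves only v4, so v4 = True.
(v2 | ~v4): since v4 = True, the clause reduces to (v2). v2 = True.
(~v6 | ~v2) with v2 = True leaves only ~v6, so v6 = False.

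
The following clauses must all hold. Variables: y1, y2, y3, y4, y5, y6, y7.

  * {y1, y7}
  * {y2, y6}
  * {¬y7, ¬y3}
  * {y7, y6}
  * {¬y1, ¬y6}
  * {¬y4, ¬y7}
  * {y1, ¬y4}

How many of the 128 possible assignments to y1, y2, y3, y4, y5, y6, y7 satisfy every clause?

8

Split on y7, then y1.
  y7=1, y1=1: remaining (y2,y3,y4,y5,y6) ∈ {(1,0,0,0,0); (1,0,0,1,0)} — 2.
  y7=1, y1=0: y5 free; 3 ways for (y2,y3,y4,y6) × 2^1 = 6.
  y7=0, y1=1: a clause becomes empty — 0.
  y7=0, y1=0: a clause becomes empty — 0.
Total: 2 + 6 + 0 + 0 = 8.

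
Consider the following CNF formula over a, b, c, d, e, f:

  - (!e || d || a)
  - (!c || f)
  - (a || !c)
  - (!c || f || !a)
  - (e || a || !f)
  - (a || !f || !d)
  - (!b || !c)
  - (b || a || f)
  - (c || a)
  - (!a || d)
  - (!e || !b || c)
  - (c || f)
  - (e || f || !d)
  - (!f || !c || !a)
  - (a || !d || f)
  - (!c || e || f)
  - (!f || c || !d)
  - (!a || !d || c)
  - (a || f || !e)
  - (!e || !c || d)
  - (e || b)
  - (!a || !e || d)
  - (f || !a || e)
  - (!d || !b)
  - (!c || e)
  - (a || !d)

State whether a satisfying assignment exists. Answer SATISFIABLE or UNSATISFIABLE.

UNSATISFIABLE

a = True:
  propagation gives d=True, c=True, f=True; an empty clause results — contradiction.
a = False:
  propagation gives c=False; an empty clause results — contradiction.
Every branch closes, so no satisfying assignment exists.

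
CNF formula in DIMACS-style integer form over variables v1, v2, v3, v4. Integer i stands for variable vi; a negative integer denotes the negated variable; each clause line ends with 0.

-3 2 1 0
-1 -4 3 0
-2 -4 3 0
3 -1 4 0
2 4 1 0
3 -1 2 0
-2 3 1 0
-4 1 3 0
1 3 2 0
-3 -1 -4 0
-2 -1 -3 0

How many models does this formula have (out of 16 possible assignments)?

3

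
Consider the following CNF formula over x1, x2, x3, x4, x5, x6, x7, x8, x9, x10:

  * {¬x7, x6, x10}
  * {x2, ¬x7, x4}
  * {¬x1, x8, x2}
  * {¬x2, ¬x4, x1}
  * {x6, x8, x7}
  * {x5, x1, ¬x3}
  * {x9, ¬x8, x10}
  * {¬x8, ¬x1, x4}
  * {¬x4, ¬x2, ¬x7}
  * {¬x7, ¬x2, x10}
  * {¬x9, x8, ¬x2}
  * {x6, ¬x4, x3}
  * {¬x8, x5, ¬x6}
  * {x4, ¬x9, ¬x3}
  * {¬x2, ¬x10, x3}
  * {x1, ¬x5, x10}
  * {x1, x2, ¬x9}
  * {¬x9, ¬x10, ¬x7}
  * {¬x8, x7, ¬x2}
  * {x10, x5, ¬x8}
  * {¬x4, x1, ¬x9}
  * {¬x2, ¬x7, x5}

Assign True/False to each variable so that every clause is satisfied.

x1=True, x2=True, x3=True, x4=True, x5=False, x6=True, x7=False, x8=False, x9=False, x10=False

Set x1 = True and propagate.
For the remaining variables, x2 = True, x3 = True, x4 = True, x5 = False, x6 = True, x7 = False, x8 = False, x9 = False, x10 = False works.
Every clause has at least one true literal under this assignment.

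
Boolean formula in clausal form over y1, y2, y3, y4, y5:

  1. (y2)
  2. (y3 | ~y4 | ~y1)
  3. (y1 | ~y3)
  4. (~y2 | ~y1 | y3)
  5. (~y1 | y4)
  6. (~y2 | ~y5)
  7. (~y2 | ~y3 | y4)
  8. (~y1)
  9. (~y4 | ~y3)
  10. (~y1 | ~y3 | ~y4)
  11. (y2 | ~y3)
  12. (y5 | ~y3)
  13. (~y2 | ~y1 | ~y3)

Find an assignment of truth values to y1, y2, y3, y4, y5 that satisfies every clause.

Unit propagation: (y2) forces y2 = True.
(~y5) is a unit clause, so y5 = False.
Unit propagation: (~y1) forces y1 = False.
The clause (~y3) is unit: y3 must be False.
y4 is now unconstrained; take y4 = True.

y1=False  y2=True  y3=False  y4=True  y5=False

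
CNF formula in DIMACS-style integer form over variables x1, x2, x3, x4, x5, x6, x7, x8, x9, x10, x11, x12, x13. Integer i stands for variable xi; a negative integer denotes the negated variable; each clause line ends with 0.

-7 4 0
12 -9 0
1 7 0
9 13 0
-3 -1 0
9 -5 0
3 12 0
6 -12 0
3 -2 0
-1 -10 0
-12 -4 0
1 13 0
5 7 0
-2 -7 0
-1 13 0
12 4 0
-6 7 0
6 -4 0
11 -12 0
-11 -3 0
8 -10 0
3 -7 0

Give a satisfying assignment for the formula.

x1 = False  x2 = False  x3 = True  x4 = True  x5 = False  x6 = True  x7 = True  x8 = True  x9 = False  x10 = True  x11 = False  x12 = False  x13 = True

Pure literal: x2 appears only negated; assign x2 = False.
Pure literal: x8 appears only positively; assign x8 = True.
Set x1 = False and propagate.
  then x7 is forced to True.
  then x4 is forced to True.
  then x12 is forced to False.
  then x9 is forced to False.
  then x13 is forced to True.
  then x5 is forced to False.
  then x3 is forced to True.
  then x6 is forced to True.
  then x11 is forced to False.
x10 is now unconstrained; take x10 = True.
Every clause has at least one true literal under this assignment.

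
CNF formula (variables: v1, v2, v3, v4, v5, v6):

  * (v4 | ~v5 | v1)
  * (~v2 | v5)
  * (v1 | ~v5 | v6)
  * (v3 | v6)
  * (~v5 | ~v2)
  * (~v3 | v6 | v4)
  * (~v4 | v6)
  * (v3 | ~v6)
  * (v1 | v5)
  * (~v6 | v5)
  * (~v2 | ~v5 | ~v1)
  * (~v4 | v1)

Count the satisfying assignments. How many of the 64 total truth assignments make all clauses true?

The models are:
  v1=1 v2=0 v3=1 v4=0 v5=1 v6=1
  v1=1 v2=0 v3=1 v4=1 v5=1 v6=1
Count: 2.

2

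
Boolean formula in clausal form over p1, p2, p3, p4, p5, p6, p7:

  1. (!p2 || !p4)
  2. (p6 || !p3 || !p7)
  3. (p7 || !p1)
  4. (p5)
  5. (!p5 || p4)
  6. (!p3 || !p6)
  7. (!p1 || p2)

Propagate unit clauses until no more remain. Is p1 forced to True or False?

(p5) stands alone — p5 = True.
In (p4 || !p5), !p5 is now false; p4 must hold, so p4 = True.
(!p2 || !p4): since p4 = True, the clause reduces to (!p2). p2 = False.
From (!p1 || p2) and p2 = False: p1 = False.

False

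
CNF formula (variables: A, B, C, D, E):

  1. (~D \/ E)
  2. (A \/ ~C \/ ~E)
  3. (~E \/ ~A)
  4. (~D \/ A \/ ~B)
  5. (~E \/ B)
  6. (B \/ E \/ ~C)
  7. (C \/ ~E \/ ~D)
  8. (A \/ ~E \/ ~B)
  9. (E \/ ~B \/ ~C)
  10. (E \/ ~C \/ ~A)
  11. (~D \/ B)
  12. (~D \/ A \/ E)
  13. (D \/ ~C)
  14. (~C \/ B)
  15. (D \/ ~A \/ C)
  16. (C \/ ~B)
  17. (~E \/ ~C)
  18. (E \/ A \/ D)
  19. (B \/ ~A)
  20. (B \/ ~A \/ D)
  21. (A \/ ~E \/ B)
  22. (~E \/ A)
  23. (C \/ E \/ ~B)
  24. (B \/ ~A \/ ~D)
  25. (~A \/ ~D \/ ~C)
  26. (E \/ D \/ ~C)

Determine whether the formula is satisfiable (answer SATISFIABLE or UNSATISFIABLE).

UNSATISFIABLE

E = True:
  propagation gives A=False; an empty clause results — contradiction.
E = False:
  propagation gives D=False, C=False, A=False; an empty clause results — contradiction.
Every branch closes, so no satisfying assignment exists.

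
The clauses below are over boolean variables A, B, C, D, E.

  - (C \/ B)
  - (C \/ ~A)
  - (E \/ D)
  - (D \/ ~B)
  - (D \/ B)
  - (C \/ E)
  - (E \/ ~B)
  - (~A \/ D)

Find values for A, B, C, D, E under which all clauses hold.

A=1, B=1, C=1, D=1, E=1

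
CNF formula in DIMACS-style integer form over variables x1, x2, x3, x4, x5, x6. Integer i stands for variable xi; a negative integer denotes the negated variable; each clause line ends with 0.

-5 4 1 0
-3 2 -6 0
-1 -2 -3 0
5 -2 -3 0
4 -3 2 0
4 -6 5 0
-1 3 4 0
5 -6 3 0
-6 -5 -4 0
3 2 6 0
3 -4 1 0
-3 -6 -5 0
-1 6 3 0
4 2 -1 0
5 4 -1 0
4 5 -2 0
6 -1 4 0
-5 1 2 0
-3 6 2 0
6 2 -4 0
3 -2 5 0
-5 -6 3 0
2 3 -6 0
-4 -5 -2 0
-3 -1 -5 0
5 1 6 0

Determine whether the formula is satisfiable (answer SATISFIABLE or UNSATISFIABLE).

UNSATISFIABLE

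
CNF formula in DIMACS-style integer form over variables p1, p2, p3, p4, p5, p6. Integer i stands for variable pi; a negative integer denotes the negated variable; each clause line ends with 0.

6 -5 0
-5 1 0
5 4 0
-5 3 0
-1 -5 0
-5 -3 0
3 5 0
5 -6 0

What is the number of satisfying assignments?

Satisfying assignments:
  p1=0 p2=0 p3=1 p4=1 p5=0 p6=0
  p1=0 p2=1 p3=1 p4=1 p5=0 p6=0
  p1=1 p2=0 p3=1 p4=1 p5=0 p6=0
  p1=1 p2=1 p3=1 p4=1 p5=0 p6=0
Count: 4.

4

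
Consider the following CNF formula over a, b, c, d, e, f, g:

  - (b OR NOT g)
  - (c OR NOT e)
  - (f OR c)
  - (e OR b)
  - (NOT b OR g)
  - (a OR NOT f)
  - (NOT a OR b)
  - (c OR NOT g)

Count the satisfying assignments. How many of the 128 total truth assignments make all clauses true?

14

Split on b, then c.
  b=1, c=1: d, e free; 3 ways for (a,f,g) × 2^2 = 12.
  b=1, c=0: a clause becomes empty — 0.
  b=0, c=1: remaining (a,d,e,f,g) ∈ {(0,0,1,0,0); (0,1,1,0,0)} — 2.
  b=0, c=0: a clause becomes empty — 0.
Total: 12 + 0 + 2 + 0 = 14.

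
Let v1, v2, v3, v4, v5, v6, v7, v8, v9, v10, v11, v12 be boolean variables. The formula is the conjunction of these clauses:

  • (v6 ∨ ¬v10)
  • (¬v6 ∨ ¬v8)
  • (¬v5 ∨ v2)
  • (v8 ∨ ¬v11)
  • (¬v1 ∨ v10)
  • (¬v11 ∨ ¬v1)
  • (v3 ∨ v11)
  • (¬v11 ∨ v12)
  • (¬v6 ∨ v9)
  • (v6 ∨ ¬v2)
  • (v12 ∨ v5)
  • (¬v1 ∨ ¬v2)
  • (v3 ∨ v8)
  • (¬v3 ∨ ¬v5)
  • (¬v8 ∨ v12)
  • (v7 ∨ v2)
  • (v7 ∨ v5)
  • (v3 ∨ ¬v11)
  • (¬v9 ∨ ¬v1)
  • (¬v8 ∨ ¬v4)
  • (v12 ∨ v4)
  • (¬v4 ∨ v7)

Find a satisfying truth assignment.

v1 = F, v2 = F, v3 = T, v4 = F, v5 = F, v6 = F, v7 = T, v8 = T, v9 = F, v10 = F, v11 = T, v12 = T

Check each clause:
  1. (v6 ∨ ¬v10) — ¬v10 is true.
  2. (¬v8 ∨ ¬v6) — ¬v6 is true.
  3. (¬v5 ∨ v2) — ¬v5 is true.
  4. (v8 ∨ ¬v11) — v8 is true.
  5. (¬v1 ∨ v10) — ¬v1 is true.
  6. (¬v1 ∨ ¬v11) — ¬v1 is true.
  7. (v11 ∨ v3) — v3 is true.
  8. (v12 ∨ ¬v11) — v12 is true.
  9. (¬v6 ∨ v9) — ¬v6 is true.
  10. (v6 ∨ ¬v2) — ¬v2 is true.
  11. (v12 ∨ v5) — v12 is true.
  12. (¬v1 ∨ ¬v2) — ¬v1 is true.
  13. (v3 ∨ v8) — v8 is true.
  14. (¬v3 ∨ ¬v5) — ¬v5 is true.
  15. (¬v8 ∨ v12) — v12 is true.
  16. (v2 ∨ v7) — v7 is true.
  17. (v5 ∨ v7) — v7 is true.
  18. (v3 ∨ ¬v11) — v3 is true.
  19. (¬v1 ∨ ¬v9) — ¬v1 is true.
  20. (¬v8 ∨ ¬v4) — ¬v4 is true.
  21. (v12 ∨ v4) — v12 is true.
  22. (¬v4 ∨ v7) — ¬v4 is true.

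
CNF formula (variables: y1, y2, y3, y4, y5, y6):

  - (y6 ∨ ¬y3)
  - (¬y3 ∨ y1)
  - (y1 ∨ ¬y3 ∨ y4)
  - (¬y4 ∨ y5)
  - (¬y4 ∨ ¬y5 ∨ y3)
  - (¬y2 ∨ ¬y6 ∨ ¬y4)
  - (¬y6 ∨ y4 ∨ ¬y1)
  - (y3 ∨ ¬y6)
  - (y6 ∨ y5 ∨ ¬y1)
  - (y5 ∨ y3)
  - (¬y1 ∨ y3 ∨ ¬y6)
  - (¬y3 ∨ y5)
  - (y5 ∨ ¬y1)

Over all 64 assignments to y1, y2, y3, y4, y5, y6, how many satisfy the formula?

5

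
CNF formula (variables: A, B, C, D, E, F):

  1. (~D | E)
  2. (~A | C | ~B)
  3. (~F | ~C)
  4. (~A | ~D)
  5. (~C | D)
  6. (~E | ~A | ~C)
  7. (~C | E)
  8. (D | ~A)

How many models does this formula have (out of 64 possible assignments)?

Case analysis on C and A:
  C=T, A=T: a clause becomes empty — 0.
  C=T, A=F: remaining (B,D,E,F) ∈ {(F,T,T,F); (T,T,T,F)} — 2.
  C=F, A=T: a clause becomes empty — 0.
  C=F, A=F: B, F free; 3 ways for (D,E) × 2^2 = 12.
Total: 0 + 2 + 0 + 12 = 14.

14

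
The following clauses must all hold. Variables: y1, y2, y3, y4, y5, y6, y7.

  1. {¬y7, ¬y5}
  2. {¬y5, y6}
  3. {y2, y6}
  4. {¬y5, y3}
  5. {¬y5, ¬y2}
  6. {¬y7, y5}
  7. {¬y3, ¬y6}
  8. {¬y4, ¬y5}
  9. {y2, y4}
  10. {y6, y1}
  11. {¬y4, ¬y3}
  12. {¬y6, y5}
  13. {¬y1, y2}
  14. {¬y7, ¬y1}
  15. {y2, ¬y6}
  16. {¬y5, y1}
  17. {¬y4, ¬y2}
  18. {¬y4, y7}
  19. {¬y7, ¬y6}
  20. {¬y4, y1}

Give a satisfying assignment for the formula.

y1 = True, y2 = True, y3 = False, y4 = False, y5 = False, y6 = False, y7 = False

Check each clause:
  1. {¬y5, ¬y7} — ¬y7 is true.
  2. {¬y5, y6} — ¬y5 is true.
  3. {y6, y2} — y2 is true.
  4. {¬y5, y3} — ¬y5 is true.
  5. {¬y2, ¬y5} — ¬y5 is true.
  6. {¬y7, y5} — ¬y7 is true.
  7. {¬y3, ¬y6} — ¬y6 is true.
  8. {¬y5, ¬y4} — ¬y5 is true.
  9. {y4, y2} — y2 is true.
  10. {y6, y1} — y1 is true.
  11. {¬y3, ¬y4} — ¬y4 is true.
  12. {y5, ¬y6} — ¬y6 is true.
  13. {y2, ¬y1} — y2 is true.
  14. {¬y7, ¬y1} — ¬y7 is true.
  15. {¬y6, y2} — ¬y6 is true.
  16. {y1, ¬y5} — y1 is true.
  17. {¬y2, ¬y4} — ¬y4 is true.
  18. {¬y4, y7} — ¬y4 is true.
  19. {¬y6, ¬y7} — ¬y7 is true.
  20. {y1, ¬y4} — y1 is true.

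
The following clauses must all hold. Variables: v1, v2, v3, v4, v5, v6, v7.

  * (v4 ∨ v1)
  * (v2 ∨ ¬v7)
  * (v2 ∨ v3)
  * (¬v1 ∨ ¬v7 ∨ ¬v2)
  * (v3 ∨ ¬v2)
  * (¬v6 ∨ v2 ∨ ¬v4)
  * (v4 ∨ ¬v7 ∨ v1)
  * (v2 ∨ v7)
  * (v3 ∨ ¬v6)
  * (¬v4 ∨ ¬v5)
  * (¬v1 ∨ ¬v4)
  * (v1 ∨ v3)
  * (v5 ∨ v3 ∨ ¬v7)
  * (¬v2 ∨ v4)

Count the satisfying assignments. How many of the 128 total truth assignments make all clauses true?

Satisfying assignments:
  v1=F v2=T v3=T v4=T v5=F v6=F v7=F
  v1=F v2=T v3=T v4=T v5=F v6=F v7=T
  v1=F v2=T v3=T v4=T v5=F v6=T v7=F
  v1=F v2=T v3=T v4=T v5=F v6=T v7=T
That's 4 in total.

4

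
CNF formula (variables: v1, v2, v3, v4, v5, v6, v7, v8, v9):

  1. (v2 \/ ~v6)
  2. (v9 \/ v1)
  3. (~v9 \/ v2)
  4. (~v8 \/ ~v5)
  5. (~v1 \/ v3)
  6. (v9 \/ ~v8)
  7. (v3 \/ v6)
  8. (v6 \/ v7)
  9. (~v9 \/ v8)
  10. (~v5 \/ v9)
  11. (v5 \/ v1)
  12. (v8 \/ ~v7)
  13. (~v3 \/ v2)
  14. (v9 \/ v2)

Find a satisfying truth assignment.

v2 occurs only positively in the remaining clauses — set v2 = True.
Try v1 = True.
  then v3 is forced to True.
For the remaining variables, v4 = False, v5 = False, v6 = True, v7 = False, v8 = True, v9 = True works.
Every clause has at least one true literal under this assignment.

v1 = True, v2 = True, v3 = True, v4 = False, v5 = False, v6 = True, v7 = False, v8 = True, v9 = True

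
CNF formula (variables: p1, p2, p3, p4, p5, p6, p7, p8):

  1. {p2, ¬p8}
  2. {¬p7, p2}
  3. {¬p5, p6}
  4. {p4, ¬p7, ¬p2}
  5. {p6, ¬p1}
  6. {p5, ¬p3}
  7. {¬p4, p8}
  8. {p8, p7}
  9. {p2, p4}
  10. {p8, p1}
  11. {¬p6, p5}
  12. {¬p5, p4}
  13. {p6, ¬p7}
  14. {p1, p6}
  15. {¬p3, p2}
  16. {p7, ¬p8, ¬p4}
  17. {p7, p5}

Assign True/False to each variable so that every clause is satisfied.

p3 occurs only negated in the remaining clauses — set p3 = False.
Try p1 = False.
  then p8 is forced to True.
  then p2 is forced to True.
  then p6 is forced to True.
  then p5 is forced to True.
  then p4 is forced to True.
  then p7 is forced to True.

p1=False, p2=True, p3=False, p4=True, p5=True, p6=True, p7=True, p8=True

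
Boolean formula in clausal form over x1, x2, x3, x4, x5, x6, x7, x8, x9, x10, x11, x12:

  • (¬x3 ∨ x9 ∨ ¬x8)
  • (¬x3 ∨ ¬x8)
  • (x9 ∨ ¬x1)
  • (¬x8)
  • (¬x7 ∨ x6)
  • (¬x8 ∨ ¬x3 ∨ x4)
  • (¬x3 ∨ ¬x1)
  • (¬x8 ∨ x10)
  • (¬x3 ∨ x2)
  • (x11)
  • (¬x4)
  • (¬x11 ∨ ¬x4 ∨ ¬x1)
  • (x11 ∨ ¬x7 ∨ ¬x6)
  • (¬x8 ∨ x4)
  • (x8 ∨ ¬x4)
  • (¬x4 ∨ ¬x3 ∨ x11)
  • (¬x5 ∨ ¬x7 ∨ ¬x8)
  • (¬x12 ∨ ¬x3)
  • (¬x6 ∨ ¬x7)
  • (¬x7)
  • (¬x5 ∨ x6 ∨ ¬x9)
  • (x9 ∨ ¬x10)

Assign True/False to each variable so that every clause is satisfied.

x1 = T, x2 = T, x3 = F, x4 = F, x5 = F, x6 = F, x7 = F, x8 = F, x9 = T, x10 = F, x11 = T, x12 = F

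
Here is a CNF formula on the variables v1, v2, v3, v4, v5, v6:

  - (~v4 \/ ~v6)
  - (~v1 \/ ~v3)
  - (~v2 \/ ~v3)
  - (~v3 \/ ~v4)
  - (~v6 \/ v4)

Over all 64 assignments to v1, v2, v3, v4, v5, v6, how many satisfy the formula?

Split on v3, then v4.
  v3=1, v4=1: a clause becomes empty — 0.
  v3=1, v4=0: remaining (v1,v2,v5,v6) ∈ {(0,0,0,0); (0,0,1,0)} — 2.
  v3=0, v4=1: forces v6=0; v1, v2, v5 free → 2^3 = 8.
  v3=0, v4=0: forces v6=0; v1, v2, v5 free → 2^3 = 8.
Total: 0 + 2 + 8 + 8 = 18.

18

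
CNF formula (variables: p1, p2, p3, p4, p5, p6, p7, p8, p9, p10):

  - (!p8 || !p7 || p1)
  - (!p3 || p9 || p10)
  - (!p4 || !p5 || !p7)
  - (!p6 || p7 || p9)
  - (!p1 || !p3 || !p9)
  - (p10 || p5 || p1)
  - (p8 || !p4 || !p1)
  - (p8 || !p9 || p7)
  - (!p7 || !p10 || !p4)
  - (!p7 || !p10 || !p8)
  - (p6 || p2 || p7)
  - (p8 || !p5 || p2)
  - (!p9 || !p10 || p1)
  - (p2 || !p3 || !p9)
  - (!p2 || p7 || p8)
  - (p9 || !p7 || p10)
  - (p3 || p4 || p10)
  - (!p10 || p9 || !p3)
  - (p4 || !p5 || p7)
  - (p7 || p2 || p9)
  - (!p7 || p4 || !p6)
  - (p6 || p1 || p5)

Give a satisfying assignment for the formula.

p1=T, p2=T, p3=F, p4=T, p5=T, p6=F, p7=F, p8=T, p9=T, p10=F

Try p1 = True.
Set p2 = True and propagate.
For the remaining variables, p3 = False, p4 = True, p5 = True, p6 = False, p7 = False, p8 = True, p9 = True, p10 = False works.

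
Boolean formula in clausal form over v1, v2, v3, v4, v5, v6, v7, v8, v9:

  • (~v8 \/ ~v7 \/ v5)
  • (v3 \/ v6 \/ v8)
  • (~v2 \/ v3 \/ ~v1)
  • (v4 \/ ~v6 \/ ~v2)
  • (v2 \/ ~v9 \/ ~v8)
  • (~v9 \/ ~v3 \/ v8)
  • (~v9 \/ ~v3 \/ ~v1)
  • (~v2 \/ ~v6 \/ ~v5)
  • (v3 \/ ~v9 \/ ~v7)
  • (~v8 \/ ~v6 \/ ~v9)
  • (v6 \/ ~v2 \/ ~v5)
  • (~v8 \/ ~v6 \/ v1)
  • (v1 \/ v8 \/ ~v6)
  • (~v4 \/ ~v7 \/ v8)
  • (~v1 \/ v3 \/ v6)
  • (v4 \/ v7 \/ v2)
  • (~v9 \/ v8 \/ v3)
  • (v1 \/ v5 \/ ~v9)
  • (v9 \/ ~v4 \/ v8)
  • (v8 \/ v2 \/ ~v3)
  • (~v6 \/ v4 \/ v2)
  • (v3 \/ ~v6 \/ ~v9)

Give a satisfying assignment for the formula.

Set v1 = True and propagate.
Set v2 = False and propagate.
For the remaining variables, v3 = True, v4 = True, v5 = True, v6 = False, v7 = False, v8 = True, v9 = False works.
Check each clause:
  1. (v5 \/ ~v7 \/ ~v8) — ~v7 is true.
  2. (v3 \/ v6 \/ v8) — v8 is true.
  3. (~v1 \/ v3 \/ ~v2) — v3 is true.
  4. (v4 \/ ~v6 \/ ~v2) — ~v6 is true.
  5. (v2 \/ ~v8 \/ ~v9) — ~v9 is true.
  6. (~v9 \/ v8 \/ ~v3) — v8 is true.
  7. (~v9 \/ ~v1 \/ ~v3) — ~v9 is true.
  8. (~v2 \/ ~v6 \/ ~v5) — ~v6 is true.
  9. (v3 \/ ~v7 \/ ~v9) — ~v7 is true.
  10. (~v6 \/ ~v8 \/ ~v9) — ~v6 is true.
  11. (v6 \/ ~v2 \/ ~v5) — ~v2 is true.
  12. (~v8 \/ v1 \/ ~v6) — v1 is true.
  13. (v8 \/ ~v6 \/ v1) — v8 is true.
  14. (~v7 \/ v8 \/ ~v4) — v8 is true.
  15. (v3 \/ v6 \/ ~v1) — v3 is true.
  16. (v2 \/ v7 \/ v4) — v4 is true.
  17. (v3 \/ v8 \/ ~v9) — v8 is true.
  18. (v1 \/ v5 \/ ~v9) — v1 is true.
  19. (~v4 \/ v9 \/ v8) — v8 is true.
  20. (v2 \/ v8 \/ ~v3) — v8 is true.
  21. (v2 \/ ~v6 \/ v4) — ~v6 is true.
  22. (~v6 \/ v3 \/ ~v9) — ~v6 is true.

v1=True  v2=False  v3=True  v4=True  v5=True  v6=False  v7=False  v8=True  v9=False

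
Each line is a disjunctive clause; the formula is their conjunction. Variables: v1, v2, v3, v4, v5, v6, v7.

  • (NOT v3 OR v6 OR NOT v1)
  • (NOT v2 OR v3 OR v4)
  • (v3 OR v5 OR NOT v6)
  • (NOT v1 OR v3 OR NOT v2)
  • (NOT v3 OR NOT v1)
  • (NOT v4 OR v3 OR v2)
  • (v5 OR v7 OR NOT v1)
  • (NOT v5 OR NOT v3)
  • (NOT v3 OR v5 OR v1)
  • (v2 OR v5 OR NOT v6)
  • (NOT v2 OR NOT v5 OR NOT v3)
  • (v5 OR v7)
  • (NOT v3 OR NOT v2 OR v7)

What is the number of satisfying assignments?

15

Case analysis on v3 and v5:
  v3=T, v5=T: a clause becomes empty — 0.
  v3=T, v5=F: a clause becomes empty — 0.
  v3=F, v5=T: v6, v7 free; 3 ways for (v1,v2,v4) × 2^2 = 12.
  v3=F, v5=F: remaining (v1,v2,v4,v6,v7) ∈ {(F,F,F,F,T); (F,T,T,F,T); (T,F,F,F,T)} — 3.
Total: 0 + 0 + 12 + 3 = 15.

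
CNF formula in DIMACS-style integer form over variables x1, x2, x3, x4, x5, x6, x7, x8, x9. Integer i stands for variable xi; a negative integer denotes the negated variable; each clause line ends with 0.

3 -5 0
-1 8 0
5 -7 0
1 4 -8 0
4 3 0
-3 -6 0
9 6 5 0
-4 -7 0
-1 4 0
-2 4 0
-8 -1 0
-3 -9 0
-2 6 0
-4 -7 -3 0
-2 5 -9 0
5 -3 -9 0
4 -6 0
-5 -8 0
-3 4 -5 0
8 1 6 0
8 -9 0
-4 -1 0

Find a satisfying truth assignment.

Pure literal: x2 appears only negated; assign x2 = False.
x7 occurs only negated in the remaining clauses — set x7 = False.
Branch on x1: take x1 = False.
Set x3 = False and propagate.
  then x5 is forced to False.
  then x4 is forced to True.
Branch on x6: take x6 = True.
The remaining clauses are satisfied by x8 = False, x9 = False.
Check each clause:
  1. (¬x5 ∨ x3) — ¬x5 is true.
  2. (x8 ∨ ¬x1) — ¬x1 is true.
  3. (¬x7 ∨ x5) — ¬x7 is true.
  4. (x1 ∨ ¬x8 ∨ x4) — ¬x8 is true.
  5. (x4 ∨ x3) — x4 is true.
  6. (¬x6 ∨ ¬x3) — ¬x3 is true.
  7. (x5 ∨ x9 ∨ x6) — x6 is true.
  8. (¬x4 ∨ ¬x7) — ¬x7 is true.
  9. (x4 ∨ ¬x1) — x4 is true.
  10. (¬x2 ∨ x4) — x4 is true.
  11. (¬x8 ∨ ¬x1) — ¬x8 is true.
  12. (¬x3 ∨ ¬x9) — ¬x3 is true.
  13. (¬x2 ∨ x6) — x6 is true.
  14. (¬x7 ∨ ¬x4 ∨ ¬x3) — ¬x7 is true.
  15. (¬x2 ∨ ¬x9 ∨ x5) — ¬x2 is true.
  16. (¬x3 ∨ x5 ∨ ¬x9) — ¬x3 is true.
  17. (x4 ∨ ¬x6) — x4 is true.
  18. (¬x5 ∨ ¬x8) — ¬x8 is true.
  19. (¬x5 ∨ x4 ∨ ¬x3) — ¬x5 is true.
  20. (x6 ∨ x1 ∨ x8) — x6 is true.
  21. (¬x9 ∨ x8) — ¬x9 is true.
  22. (¬x4 ∨ ¬x1) — ¬x1 is true.

x1=False, x2=False, x3=False, x4=True, x5=False, x6=True, x7=False, x8=False, x9=False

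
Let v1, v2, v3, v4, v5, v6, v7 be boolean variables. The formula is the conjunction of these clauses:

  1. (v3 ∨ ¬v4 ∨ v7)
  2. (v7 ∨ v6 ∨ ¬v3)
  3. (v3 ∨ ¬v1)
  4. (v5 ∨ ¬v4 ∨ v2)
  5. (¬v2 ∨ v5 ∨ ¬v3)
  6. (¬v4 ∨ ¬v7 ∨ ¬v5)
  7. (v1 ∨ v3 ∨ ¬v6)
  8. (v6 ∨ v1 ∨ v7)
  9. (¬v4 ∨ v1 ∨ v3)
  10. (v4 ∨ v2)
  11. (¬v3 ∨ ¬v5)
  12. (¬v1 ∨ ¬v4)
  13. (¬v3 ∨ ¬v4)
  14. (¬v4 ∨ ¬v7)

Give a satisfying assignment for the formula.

v1=False, v2=True, v3=False, v4=False, v5=True, v6=False, v7=True

Try v1 = False.
The remaining clauses are satisfied by v2 = True, v3 = False, v4 = False, v5 = True, v6 = False, v7 = True.
Every clause has at least one true literal under this assignment.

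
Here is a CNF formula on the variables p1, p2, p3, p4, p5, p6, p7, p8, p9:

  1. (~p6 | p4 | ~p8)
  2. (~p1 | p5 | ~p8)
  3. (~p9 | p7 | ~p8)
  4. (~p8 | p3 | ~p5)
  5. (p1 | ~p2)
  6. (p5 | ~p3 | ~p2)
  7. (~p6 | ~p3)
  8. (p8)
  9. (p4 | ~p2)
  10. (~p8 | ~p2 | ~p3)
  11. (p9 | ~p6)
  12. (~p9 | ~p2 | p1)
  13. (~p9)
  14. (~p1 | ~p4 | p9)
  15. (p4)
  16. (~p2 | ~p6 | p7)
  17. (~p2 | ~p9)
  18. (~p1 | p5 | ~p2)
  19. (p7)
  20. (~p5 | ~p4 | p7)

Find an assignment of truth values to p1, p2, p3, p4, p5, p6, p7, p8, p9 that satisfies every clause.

(p8) is a unit clause, so p8 = True.
Unit propagation: (~p9) forces p9 = False.
(~p6) is a unit clause, so p6 = False.
Unit propagation: (p4) forces p4 = True.
(~p1) is a unit clause, so p1 = False.
(~p2) is a unit clause, so p2 = False.
Unit propagation: (p7) forces p7 = True.
p5 occurs only negated in the remaining clauses — set p5 = False.
p3 is now unconstrained; take p3 = False.
Check each clause:
  1. (p4 | ~p6 | ~p8) — ~p6 is true.
  2. (p5 | ~p8 | ~p1) — ~p1 is true.
  3. (~p9 | p7 | ~p8) — ~p9 is true.
  4. (p3 | ~p5 | ~p8) — ~p5 is true.
  5. (~p2 | p1) — ~p2 is true.
  6. (~p3 | ~p2 | p5) — ~p3 is true.
  7. (~p6 | ~p3) — ~p6 is true.
  8. (p8) — p8 is true.
  9. (p4 | ~p2) — p4 is true.
  10. (~p2 | ~p8 | ~p3) — ~p3 is true.
  11. (p9 | ~p6) — ~p6 is true.
  12. (p1 | ~p2 | ~p9) — ~p2 is true.
  13. (~p9) — ~p9 is true.
  14. (~p1 | p9 | ~p4) — ~p1 is true.
  15. (p4) — p4 is true.
  16. (~p6 | ~p2 | p7) — ~p6 is true.
  17. (~p2 | ~p9) — ~p2 is true.
  18. (~p2 | ~p1 | p5) — ~p2 is true.
  19. (p7) — p7 is true.
  20. (~p5 | ~p4 | p7) — ~p5 is true.

p1=F  p2=F  p3=F  p4=T  p5=F  p6=F  p7=T  p8=T  p9=F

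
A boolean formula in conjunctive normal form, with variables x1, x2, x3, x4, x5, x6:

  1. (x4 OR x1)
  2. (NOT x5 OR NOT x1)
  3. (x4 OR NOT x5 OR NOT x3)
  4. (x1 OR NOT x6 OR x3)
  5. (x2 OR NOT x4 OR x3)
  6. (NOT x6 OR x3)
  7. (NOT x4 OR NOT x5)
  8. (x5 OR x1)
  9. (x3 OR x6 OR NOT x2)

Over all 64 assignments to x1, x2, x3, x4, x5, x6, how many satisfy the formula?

9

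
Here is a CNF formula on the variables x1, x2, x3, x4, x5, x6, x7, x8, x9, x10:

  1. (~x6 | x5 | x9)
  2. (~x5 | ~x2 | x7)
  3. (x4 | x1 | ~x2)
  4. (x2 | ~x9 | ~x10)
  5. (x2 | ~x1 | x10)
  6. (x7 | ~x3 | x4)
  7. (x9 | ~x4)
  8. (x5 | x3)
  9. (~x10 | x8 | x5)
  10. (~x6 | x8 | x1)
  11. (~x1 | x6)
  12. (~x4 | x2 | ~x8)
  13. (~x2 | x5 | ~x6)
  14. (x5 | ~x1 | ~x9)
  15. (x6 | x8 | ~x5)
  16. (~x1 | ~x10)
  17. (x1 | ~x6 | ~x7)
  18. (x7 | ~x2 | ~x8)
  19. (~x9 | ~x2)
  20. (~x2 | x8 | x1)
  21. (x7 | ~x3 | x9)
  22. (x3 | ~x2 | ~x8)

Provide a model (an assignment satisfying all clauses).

x1=0, x2=0, x3=0, x4=0, x5=1, x6=0, x7=0, x8=1, x9=0, x10=0

Check each clause:
  1. (x9 | ~x6 | x5) — ~x6 is true.
  2. (~x2 | x7 | ~x5) — ~x2 is true.
  3. (x1 | x4 | ~x2) — ~x2 is true.
  4. (~x10 | ~x9 | x2) — ~x10 is true.
  5. (x2 | ~x1 | x10) — ~x1 is true.
  6. (~x3 | x4 | x7) — ~x3 is true.
  7. (~x4 | x9) — ~x4 is true.
  8. (x3 | x5) — x5 is true.
  9. (x5 | x8 | ~x10) — x8 is true.
  10. (x1 | x8 | ~x6) — x8 is true.
  11. (x6 | ~x1) — ~x1 is true.
  12. (~x8 | x2 | ~x4) — ~x4 is true.
  13. (x5 | ~x2 | ~x6) — ~x6 is true.
  14. (x5 | ~x1 | ~x9) — x5 is true.
  15. (x8 | ~x5 | x6) — x8 is true.
  16. (~x1 | ~x10) — ~x10 is true.
  17. (~x7 | ~x6 | x1) — ~x7 is true.
  18. (~x8 | ~x2 | x7) — ~x2 is true.
  19. (~x2 | ~x9) — ~x2 is true.
  20. (x8 | ~x2 | x1) — x8 is true.
  21. (~x3 | x7 | x9) — ~x3 is true.
  22. (~x2 | ~x8 | x3) — ~x2 is true.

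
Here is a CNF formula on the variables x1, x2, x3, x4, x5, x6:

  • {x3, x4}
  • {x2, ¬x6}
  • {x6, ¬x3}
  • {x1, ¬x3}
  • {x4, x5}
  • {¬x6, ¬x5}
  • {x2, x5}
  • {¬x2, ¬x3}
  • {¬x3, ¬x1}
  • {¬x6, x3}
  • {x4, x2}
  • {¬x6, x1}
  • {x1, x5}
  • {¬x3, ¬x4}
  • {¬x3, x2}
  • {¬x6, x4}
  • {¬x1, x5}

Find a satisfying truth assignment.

x1=T, x2=T, x3=F, x4=T, x5=T, x6=F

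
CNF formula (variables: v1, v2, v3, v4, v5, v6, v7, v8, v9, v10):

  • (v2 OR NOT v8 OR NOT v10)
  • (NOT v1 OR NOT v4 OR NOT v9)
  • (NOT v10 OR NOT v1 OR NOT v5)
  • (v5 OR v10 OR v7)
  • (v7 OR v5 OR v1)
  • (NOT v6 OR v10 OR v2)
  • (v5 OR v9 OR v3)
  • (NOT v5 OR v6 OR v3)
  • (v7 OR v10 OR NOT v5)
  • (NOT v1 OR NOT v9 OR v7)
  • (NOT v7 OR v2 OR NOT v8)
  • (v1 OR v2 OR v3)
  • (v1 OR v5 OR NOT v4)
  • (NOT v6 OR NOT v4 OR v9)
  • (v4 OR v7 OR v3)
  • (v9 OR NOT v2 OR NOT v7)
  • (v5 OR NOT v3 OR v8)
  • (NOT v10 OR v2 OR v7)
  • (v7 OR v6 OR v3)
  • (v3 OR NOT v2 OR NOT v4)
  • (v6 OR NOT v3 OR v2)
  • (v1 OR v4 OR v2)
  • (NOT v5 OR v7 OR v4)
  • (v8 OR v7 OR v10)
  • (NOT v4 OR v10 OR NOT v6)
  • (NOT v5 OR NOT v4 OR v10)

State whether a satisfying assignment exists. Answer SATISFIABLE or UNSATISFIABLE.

Try v1 = True.
Branch on v2: take v2 = True.
Try v3 = False.
  then v4 is forced to False.
  then v7 is forced to True.
  then v9 is forced to True.
The remaining clauses are satisfied by v5 = False, v6 = True, v8 = False, v10 = True.
So v1=T, v2=T, v3=F, v4=F, v5=F, v6=T, v7=T, v8=F, v9=T, v10=T is a satisfying assignment.

SATISFIABLE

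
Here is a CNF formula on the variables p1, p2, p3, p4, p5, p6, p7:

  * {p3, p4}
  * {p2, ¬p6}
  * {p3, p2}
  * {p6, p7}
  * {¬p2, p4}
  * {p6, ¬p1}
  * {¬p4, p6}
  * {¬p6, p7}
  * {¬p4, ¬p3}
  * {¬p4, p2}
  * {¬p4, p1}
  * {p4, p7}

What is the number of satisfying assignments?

4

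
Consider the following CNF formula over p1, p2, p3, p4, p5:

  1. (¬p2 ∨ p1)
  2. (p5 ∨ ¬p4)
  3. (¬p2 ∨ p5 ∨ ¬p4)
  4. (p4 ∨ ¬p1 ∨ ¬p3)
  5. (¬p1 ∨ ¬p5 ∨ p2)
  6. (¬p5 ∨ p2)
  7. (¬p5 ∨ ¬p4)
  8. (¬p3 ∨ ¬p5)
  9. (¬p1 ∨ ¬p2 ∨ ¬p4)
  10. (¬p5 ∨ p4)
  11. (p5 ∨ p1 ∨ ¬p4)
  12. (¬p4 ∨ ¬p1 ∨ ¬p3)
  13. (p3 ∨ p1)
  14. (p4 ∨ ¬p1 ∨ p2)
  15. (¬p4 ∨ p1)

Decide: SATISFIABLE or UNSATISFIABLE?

SATISFIABLE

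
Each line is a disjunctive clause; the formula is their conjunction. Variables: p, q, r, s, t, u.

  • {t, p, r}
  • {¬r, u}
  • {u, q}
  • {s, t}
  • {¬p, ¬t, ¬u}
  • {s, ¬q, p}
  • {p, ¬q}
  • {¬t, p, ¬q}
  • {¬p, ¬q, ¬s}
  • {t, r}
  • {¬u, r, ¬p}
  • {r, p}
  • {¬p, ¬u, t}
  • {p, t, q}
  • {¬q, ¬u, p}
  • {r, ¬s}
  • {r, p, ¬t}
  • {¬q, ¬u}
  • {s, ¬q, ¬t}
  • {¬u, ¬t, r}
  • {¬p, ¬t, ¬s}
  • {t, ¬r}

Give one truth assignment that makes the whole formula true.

Branch on p: take p = False.
  then q is forced to False.
  then u is forced to True.
  then r is forced to True.
  then t is forced to True.
s is now unconstrained; take s = False.

p=F, q=F, r=T, s=F, t=T, u=T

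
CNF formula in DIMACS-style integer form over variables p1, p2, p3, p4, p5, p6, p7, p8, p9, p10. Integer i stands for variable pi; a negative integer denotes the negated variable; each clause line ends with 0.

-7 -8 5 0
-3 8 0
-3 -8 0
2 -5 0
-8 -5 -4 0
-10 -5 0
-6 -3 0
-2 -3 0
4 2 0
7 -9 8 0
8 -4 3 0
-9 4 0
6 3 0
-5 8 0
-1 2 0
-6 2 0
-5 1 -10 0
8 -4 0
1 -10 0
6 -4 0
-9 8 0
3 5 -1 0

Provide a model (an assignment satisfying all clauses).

p9 occurs only negated in the remaining clauses — set p9 = False.
Pure literal: p10 appears only negated; assign p10 = False.
Try p1 = True.
  then p2 is forced to True.
  then p3 is forced to False.
  then p6 is forced to True.
  then p5 is forced to True.
  then p8 is forced to True.
  then p4 is forced to False.
p7 is now unconstrained; take p7 = False.

p1 = T, p2 = T, p3 = F, p4 = F, p5 = T, p6 = T, p7 = F, p8 = T, p9 = F, p10 = F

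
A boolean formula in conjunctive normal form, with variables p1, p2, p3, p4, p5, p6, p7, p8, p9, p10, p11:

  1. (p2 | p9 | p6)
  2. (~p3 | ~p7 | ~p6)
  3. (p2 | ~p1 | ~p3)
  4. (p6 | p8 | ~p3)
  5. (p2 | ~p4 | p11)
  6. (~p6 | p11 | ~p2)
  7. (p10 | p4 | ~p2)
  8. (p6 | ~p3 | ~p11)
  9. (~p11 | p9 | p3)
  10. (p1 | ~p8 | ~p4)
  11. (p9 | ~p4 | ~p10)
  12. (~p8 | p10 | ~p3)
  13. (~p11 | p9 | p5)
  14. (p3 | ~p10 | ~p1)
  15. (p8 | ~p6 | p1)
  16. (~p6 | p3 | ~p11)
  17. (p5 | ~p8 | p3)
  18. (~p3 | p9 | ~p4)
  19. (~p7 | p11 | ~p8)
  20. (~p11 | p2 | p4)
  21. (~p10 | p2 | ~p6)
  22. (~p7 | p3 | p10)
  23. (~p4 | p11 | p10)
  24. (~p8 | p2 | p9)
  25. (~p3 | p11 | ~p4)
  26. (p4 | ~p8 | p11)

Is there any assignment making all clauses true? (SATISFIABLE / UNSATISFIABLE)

SATISFIABLE

p7 occurs only negated in the remaining clauses — set p7 = False.
p9 occurs only positively in the remaining clauses — set p9 = True.
Try p1 = False.
For the remaining variables, p2 = False, p3 = False, p4 = True, p5 = False, p6 = False, p8 = False, p10 = True, p11 = True works.
Every clause has at least one true literal under this assignment.
So p1=F, p2=F, p3=F, p4=T, p5=F, p6=F, p7=F, p8=F, p9=T, p10=T, p11=T is a satisfying assignment.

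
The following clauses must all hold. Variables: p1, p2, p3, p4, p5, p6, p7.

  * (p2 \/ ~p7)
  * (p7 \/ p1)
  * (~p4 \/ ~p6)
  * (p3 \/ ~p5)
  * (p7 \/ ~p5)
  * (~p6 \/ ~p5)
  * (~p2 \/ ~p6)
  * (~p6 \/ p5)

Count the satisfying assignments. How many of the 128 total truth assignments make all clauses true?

20

Case analysis on p5 and p6:
  p5=1, p6=1: a clause becomes empty — 0.
  p5=1, p6=0: remaining (p1,p2,p3,p4,p7) ∈ {(0,1,1,0,1); (0,1,1,1,1); (1,1,1,0,1); (1,1,1,1,1)} — 4.
  p5=0, p6=1: a clause becomes empty — 0.
  p5=0, p6=0: p3, p4 free; 4 ways for (p1,p2,p7) × 2^2 = 16.
Total: 0 + 4 + 0 + 16 = 20.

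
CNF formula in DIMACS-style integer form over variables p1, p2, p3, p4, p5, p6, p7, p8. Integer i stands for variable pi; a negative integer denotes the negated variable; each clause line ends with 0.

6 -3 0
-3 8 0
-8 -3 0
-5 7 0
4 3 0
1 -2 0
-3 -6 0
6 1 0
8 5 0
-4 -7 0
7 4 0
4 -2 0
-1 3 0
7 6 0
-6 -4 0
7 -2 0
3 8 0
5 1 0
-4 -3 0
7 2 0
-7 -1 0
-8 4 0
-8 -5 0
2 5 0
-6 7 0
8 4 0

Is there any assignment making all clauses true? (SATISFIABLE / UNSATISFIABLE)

p3 = True:
  propagation gives p6=True; an empty clause results — contradiction.
p3 = False:
  propagation gives p4=True, p7=False, p5=False, p8=True; an empty clause results — contradiction.
Every branch closes, so no satisfying assignment exists.

UNSATISFIABLE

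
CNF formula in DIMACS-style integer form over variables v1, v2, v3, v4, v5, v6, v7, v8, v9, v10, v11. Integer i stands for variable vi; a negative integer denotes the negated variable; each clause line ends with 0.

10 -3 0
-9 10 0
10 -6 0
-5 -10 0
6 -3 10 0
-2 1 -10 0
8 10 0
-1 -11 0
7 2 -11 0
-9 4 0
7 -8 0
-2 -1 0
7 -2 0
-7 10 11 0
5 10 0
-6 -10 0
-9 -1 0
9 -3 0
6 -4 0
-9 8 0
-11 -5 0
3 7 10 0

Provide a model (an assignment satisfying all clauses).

Try v1 = True.
  then v11 is forced to False.
  then v2 is forced to False.
  then v9 is forced to False.
  then v3 is forced to False.
Set v4 = False and propagate.
Branch on v5: take v5 = False.
  then v10 is forced to True.
  then v6 is forced to False.
The remaining clauses are satisfied by v7 = False, v8 = False.

v1=1, v2=0, v3=0, v4=0, v5=0, v6=0, v7=0, v8=0, v9=0, v10=1, v11=0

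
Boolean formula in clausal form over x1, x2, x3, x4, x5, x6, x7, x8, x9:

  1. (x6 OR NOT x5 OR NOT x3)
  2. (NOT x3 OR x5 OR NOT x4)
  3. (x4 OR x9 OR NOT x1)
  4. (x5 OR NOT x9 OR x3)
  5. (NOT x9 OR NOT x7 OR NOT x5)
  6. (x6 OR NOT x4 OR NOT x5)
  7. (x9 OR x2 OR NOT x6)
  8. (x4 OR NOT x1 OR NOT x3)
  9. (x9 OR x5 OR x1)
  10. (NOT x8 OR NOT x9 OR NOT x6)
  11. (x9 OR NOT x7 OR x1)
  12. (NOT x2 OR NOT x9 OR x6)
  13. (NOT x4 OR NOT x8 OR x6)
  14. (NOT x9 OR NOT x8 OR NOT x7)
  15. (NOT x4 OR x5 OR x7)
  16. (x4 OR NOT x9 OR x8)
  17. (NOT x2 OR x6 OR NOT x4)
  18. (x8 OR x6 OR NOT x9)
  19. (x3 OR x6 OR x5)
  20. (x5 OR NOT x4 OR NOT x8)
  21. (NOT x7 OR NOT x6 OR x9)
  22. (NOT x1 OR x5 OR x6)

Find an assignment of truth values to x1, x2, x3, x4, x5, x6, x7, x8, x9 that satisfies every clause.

x1 = False, x2 = False, x3 = False, x4 = False, x5 = True, x6 = False, x7 = False, x8 = True, x9 = True

Check each clause:
  1. (NOT x5 OR NOT x3 OR x6) — NOT x3 is true.
  2. (x5 OR NOT x3 OR NOT x4) — NOT x3 is true.
  3. (x4 OR NOT x1 OR x9) — x9 is true.
  4. (x3 OR x5 OR NOT x9) — x5 is true.
  5. (NOT x9 OR NOT x7 OR NOT x5) — NOT x7 is true.
  6. (NOT x5 OR x6 OR NOT x4) — NOT x4 is true.
  7. (x9 OR NOT x6 OR x2) — x9 is true.
  8. (x4 OR NOT x1 OR NOT x3) — NOT x3 is true.
  9. (x5 OR x9 OR x1) — x9 is true.
  10. (NOT x6 OR NOT x9 OR NOT x8) — NOT x6 is true.
  11. (x9 OR NOT x7 OR x1) — NOT x7 is true.
  12. (NOT x2 OR x6 OR NOT x9) — NOT x2 is true.
  13. (NOT x4 OR x6 OR NOT x8) — NOT x4 is true.
  14. (NOT x9 OR NOT x7 OR NOT x8) — NOT x7 is true.
  15. (x5 OR NOT x4 OR x7) — NOT x4 is true.
  16. (x4 OR x8 OR NOT x9) — x8 is true.
  17. (NOT x2 OR NOT x4 OR x6) — NOT x4 is true.
  18. (x6 OR x8 OR NOT x9) — x8 is true.
  19. (x6 OR x5 OR x3) — x5 is true.
  20. (x5 OR NOT x8 OR NOT x4) — NOT x4 is true.
  21. (NOT x7 OR x9 OR NOT x6) — NOT x7 is true.
  22. (x5 OR x6 OR NOT x1) — x5 is true.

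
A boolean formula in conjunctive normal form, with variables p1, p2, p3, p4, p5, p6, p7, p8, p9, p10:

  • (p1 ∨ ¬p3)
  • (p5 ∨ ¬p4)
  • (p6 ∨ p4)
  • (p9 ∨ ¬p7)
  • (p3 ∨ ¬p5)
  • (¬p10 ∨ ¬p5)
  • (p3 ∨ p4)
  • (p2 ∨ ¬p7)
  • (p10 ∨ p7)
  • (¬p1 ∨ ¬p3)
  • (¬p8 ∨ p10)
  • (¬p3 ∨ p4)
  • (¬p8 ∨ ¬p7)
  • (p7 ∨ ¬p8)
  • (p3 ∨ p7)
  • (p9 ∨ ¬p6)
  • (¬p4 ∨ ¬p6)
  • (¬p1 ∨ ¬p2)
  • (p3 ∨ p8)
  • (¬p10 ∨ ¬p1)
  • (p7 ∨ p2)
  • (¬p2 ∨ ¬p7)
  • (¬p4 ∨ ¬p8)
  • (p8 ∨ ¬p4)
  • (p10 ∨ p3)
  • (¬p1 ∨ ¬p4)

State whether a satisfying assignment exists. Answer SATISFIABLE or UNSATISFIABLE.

UNSATISFIABLE

p3 = True:
  propagation gives p1=True; an empty clause results — contradiction.
p3 = False:
  propagation gives p5=False, p4=False; an empty clause results — contradiction.
Every branch closes, so no satisfying assignment exists.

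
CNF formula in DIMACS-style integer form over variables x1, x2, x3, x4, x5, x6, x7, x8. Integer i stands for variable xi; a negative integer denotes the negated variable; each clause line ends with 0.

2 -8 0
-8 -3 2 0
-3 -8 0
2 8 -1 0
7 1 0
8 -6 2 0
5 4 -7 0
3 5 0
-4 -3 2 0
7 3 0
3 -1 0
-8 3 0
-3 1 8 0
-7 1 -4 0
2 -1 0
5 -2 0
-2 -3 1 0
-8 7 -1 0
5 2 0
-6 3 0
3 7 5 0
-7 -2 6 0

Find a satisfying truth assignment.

x1 = T, x2 = T, x3 = T, x4 = F, x5 = T, x6 = T, x7 = T, x8 = F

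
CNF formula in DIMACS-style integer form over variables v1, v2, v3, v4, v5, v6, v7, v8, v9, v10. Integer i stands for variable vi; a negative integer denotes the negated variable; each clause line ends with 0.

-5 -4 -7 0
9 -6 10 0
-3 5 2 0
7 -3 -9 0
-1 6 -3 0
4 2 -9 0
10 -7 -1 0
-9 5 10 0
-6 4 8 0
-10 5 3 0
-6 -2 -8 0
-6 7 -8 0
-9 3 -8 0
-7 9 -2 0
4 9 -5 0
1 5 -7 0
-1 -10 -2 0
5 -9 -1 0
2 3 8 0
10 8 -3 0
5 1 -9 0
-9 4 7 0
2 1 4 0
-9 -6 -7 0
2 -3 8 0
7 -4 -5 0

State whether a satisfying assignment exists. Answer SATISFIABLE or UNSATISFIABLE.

SATISFIABLE

Branch on v1: take v1 = True.
For the remaining variables, v2 = True, v3 = False, v4 = True, v5 = False, v6 = False, v7 = False, v8 = True, v9 = False, v10 = False works.
So v1 = T, v2 = T, v3 = F, v4 = T, v5 = F, v6 = F, v7 = F, v8 = T, v9 = F, v10 = F is a satisfying assignment.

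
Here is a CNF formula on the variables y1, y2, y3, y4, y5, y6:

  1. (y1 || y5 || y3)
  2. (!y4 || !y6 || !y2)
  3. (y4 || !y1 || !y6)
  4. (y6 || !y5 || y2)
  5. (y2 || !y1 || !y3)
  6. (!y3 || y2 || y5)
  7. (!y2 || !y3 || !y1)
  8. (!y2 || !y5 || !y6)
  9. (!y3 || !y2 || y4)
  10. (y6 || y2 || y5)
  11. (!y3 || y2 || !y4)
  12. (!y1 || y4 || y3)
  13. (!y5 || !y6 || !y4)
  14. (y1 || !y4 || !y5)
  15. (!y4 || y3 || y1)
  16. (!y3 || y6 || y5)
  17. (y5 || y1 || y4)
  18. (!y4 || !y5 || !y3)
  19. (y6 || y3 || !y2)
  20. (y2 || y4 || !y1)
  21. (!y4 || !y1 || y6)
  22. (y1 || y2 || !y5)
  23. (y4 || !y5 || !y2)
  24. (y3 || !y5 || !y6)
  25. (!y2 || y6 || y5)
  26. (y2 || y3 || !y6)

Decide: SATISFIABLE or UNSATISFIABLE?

UNSATISFIABLE

y2 = True:
  y4 = True:
    propagation gives y6=False, y3=True, y1=False, y5=False; an empty clause results — contradiction.
  y4 = False:
    propagation gives y3=False, y1=False, y5=True; an empty clause results — contradiction.
y2 = False:
  y5 = True:
    propagation gives y6=True, y4=False, y1=False; an empty clause results — contradiction.
  y5 = False:
    propagation gives y3=False, y1=True, y6=True; an empty clause results — contradiction.
Every branch closes, so no satisfying assignment exists.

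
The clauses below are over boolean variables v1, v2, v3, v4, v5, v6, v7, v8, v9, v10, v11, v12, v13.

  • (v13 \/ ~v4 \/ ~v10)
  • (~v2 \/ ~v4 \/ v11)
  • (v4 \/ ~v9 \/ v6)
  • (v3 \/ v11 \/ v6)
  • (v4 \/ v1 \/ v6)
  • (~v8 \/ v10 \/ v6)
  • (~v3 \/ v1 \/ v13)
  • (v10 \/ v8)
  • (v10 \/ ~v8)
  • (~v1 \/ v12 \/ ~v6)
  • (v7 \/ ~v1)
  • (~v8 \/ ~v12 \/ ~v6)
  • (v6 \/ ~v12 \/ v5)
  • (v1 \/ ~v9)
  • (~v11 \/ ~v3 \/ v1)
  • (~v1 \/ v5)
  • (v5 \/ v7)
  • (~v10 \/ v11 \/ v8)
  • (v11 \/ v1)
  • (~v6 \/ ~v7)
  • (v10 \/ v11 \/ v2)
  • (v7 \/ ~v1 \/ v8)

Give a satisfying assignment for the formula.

v5 occurs only positively in the remaining clauses — set v5 = True.
Pure literal: v9 appears only negated; assign v9 = False.
Try v1 = False.
  then v11 is forced to True.
  then v3 is forced to False.
The remaining clauses are satisfied by v2 = True, v4 = True, v6 = False, v7 = False, v8 = True, v10 = True, v12 = False, v13 = True.

v1 = False, v2 = True, v3 = False, v4 = True, v5 = True, v6 = False, v7 = False, v8 = True, v9 = False, v10 = True, v11 = True, v12 = False, v13 = True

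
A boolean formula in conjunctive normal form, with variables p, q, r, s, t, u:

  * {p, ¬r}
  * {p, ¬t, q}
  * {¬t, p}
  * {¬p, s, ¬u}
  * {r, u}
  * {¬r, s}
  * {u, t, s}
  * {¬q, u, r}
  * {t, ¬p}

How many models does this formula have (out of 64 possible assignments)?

10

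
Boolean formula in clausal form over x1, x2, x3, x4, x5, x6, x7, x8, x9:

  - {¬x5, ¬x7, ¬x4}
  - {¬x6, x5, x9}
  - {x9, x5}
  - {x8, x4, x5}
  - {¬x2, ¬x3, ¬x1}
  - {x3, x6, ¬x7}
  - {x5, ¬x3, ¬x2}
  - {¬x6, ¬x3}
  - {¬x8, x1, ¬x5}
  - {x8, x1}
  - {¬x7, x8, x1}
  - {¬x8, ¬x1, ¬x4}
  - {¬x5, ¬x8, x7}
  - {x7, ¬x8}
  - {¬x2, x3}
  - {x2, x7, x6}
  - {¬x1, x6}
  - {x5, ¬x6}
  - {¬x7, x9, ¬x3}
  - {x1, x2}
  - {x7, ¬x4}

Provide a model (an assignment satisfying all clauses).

Pure literal: x9 appears only positively; assign x9 = True.
Try x1 = True.
  then x6 is forced to True.
  then x3 is forced to False.
  then x2 is forced to False.
  then x5 is forced to True.
Try x4 = False.
For the remaining variables, x7 = True, x8 = False works.
Check each clause:
  1. {¬x5, ¬x4, ¬x7} — ¬x4 is true.
  2. {¬x6, x5, x9} — x9 is true.
  3. {x5, x9} — x9 is true.
  4. {x4, x5, x8} — x5 is true.
  5. {¬x3, ¬x1, ¬x2} — ¬x3 is true.
  6. {x6, x3, ¬x7} — x6 is true.
  7. {¬x2, ¬x3, x5} — ¬x3 is true.
  8. {¬x6, ¬x3} — ¬x3 is true.
  9. {x1, ¬x8, ¬x5} — ¬x8 is true.
  10. {x1, x8} — x1 is true.
  11. {x8, x1, ¬x7} — x1 is true.
  12. {¬x8, ¬x1, ¬x4} — ¬x8 is true.
  13. {¬x5, x7, ¬x8} — ¬x8 is true.
  14. {¬x8, x7} — ¬x8 is true.
  15. {x3, ¬x2} — ¬x2 is true.
  16. {x2, x7, x6} — x6 is true.
  17. {¬x1, x6} — x6 is true.
  18. {x5, ¬x6} — x5 is true.
  19. {x9, ¬x3, ¬x7} — x9 is true.
  20. {x2, x1} — x1 is true.
  21. {x7, ¬x4} — ¬x4 is true.

x1=True  x2=False  x3=False  x4=False  x5=True  x6=True  x7=True  x8=False  x9=True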